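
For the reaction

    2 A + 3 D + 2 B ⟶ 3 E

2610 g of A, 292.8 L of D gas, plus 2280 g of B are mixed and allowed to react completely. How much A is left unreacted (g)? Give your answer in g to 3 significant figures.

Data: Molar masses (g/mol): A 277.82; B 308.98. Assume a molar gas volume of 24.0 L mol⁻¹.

560 g

n(A) = 2610 / 277.82 = 9.395 mol
n(D) = 292.8 / 24.0 = 12.20 mol
n(B) = 2280 / 308.98 = 7.379 mol
n/ν for A = 9.395/2 = 4.698
n/ν for D = 12.20/3 = 4.067
n/ν for B = 7.379/2 = 3.690
Smallest n/ν is B → limiting reagent.
A consumed = (2/2) × 7.379 = 7.379 mol
A remaining = 9.395 − 7.379 = 2.016 mol
mass = 2.016 × 277.82 = 560.1 g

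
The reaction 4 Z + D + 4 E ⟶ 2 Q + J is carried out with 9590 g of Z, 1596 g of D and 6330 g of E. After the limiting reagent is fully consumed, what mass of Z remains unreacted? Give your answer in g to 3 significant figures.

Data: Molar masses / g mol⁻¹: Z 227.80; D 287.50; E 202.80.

4530 g

n(Z) = 9590 / 227.80 = 42.10 mol
n(D) = 1596 / 287.50 = 5.551 mol
n(E) = 6330 / 202.80 = 31.21 mol
n/ν for Z = 42.10/4 = 10.53
n/ν for D = 5.551/1 = 5.551
n/ν for E = 31.21/4 = 7.803
Smallest n/ν is D → limiting reagent.
Z consumed = (4/1) × 5.551 = 22.20 mol
Z remaining = 42.10 − 22.20 = 19.90 mol
mass = 19.90 × 227.80 = 4533 g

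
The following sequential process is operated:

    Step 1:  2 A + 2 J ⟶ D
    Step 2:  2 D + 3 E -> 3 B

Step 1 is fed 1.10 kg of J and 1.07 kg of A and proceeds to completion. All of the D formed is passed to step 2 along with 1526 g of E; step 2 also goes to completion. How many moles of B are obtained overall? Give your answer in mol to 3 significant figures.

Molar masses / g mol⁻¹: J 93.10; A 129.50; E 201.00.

6.20 mol

Step 1:
n(J) = 1.100×1000 / 93.10 = 11.82 mol
n(A) = 1.070×1000 / 129.50 = 8.263 mol
n/ν for J = 11.82/2 = 5.910
n/ν for A = 8.263/2 = 4.132
Smallest n/ν is A → limiting reagent.
n(D) produced = (1/2) × 8.263 = 4.132 mol
Step 2:
n(D) available = 4.132 mol
n(E) = 1526 / 201.00 = 7.592 mol
n/ν for D = 4.132/2 = 2.066
n/ν for E = 7.592/3 = 2.531
Smallest n/ν is D → limiting reagent.
n(B) = (3/2) × 4.132 = 6.198 mol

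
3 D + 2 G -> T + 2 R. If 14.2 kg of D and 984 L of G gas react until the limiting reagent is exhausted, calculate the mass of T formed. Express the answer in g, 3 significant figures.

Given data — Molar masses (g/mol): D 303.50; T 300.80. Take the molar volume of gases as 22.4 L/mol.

4690 g

n(D) = 14.20×1000 / 303.50 = 46.79 mol
n(G) = 984.0 / 22.4 = 43.93 mol
n/ν for D = 46.79/3 = 15.60
n/ν for G = 43.93/2 = 21.97
Smallest n/ν is D → limiting reagent.
n(T) = (1/3) × 46.79 = 15.60 mol
mass = 15.60 × 300.80 = 4692 g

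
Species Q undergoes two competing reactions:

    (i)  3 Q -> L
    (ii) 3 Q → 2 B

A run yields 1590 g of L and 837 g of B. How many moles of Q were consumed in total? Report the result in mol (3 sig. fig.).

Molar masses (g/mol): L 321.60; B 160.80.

22.6 mol

n(L) = 1590 / 321.60 = 4.944 mol
n(B) = 837 / 160.80 = 5.205 mol
n(Q) via (i) = (3/1)×4.944 = 14.83 mol
n(Q) via (ii) = (3/2)×5.205 = 7.808 mol
total n(Q) = 14.83 + 7.808 = 22.64 mol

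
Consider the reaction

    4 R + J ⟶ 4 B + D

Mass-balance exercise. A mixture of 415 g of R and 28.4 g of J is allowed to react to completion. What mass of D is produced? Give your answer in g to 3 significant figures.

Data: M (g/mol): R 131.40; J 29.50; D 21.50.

n(R) = 415.0 / 131.40 = 3.158 mol
n(J) = 28.40 / 29.50 = 0.9627 mol
n/ν → R: 0.7895, J: 0.9627; R is limiting.
n(D) = (1/4) × 3.158 = 0.7895 mol
mass = 0.7895 × 21.50 = 16.97 g

17.0 g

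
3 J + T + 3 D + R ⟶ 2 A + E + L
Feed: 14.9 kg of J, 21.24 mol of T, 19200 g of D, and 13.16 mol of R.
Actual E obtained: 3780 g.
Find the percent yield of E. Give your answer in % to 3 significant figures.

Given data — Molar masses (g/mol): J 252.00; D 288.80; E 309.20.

n(J) = 14.90×1000 / 252.00 = 59.13 mol
n(T) = 21.24 mol
n(D) = 19200 / 288.80 = 66.48 mol
n(R) = 13.16 mol
n/ν for J = 59.13/3 = 19.71
n/ν for T = 21.24/1 = 21.24
n/ν for D = 66.48/3 = 22.16
n/ν for R = 13.16/1 = 13.16
Smallest n/ν is R → limiting reagent.
theoretical n(E) = (1/1) × 13.16 = 13.16 mol → 4069 g
% yield = 3780 / 4069 × 100 = 92.90 %

92.9 %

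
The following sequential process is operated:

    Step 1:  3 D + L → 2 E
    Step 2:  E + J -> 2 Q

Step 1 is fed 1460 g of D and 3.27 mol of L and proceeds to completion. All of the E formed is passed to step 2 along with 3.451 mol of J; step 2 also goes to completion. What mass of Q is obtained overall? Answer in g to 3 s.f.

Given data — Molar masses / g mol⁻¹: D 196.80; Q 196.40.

Step 1:
n(D) = 1460 / 196.80 = 7.419 mol
n(L) = 3.270 mol
n/ν → D: 2.473, L: 3.270; D is limiting.
n(E) produced = (2/3) × 7.419 = 4.946 mol
Step 2:
n(E) available = 4.946 mol
n(J) = 3.451 mol
n/ν → E: 4.946, J: 3.451; J is limiting.
n(Q) = (2/1) × 3.451 = 6.902 mol
mass = 6.902 × 196.40 = 1356 g

1360 g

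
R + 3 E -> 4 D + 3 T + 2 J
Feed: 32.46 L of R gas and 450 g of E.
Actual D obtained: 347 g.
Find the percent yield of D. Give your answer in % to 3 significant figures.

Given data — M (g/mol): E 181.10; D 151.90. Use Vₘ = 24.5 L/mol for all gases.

69.0 %

n(R) = 32.46 / 24.5 = 1.325 mol
n(E) = 450.0 / 181.10 = 2.485 mol
n/ν for R = 1.325/1 = 1.325
n/ν for E = 2.485/3 = 0.8283
Smallest n/ν is E → limiting reagent.
theoretical n(D) = (4/3) × 2.485 = 3.313 mol → 503.2 g
% yield = 347 / 503.2 × 100 = 68.96 %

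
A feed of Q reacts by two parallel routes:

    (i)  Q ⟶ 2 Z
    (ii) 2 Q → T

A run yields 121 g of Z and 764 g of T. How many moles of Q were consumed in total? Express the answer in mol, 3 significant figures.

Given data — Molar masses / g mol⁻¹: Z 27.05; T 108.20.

n(Z) = 121 / 27.05 = 4.473 mol
n(T) = 764 / 108.20 = 7.061 mol
n(Q) via (i) = (1/2)×4.473 = 2.237 mol
n(Q) via (ii) = (2/1)×7.061 = 14.12 mol
total n(Q) = 2.237 + 14.12 = 16.36 mol

16.4 mol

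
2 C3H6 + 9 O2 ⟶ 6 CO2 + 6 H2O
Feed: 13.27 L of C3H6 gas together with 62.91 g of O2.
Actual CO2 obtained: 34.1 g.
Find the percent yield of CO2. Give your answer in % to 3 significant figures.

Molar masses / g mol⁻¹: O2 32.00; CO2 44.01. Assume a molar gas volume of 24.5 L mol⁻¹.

59.1 %

n(C3H6) = 13.27 / 24.5 = 0.5416 mol
n(O2) = 62.91 / 32.00 = 1.966 mol
n/ν for C3H6 = 0.5416/2 = 0.2708
n/ν for O2 = 1.966/9 = 0.2184
Smallest n/ν is O2 → limiting reagent.
theoretical n(CO2) = (6/9) × 1.966 = 1.311 mol → 57.70 g
% yield = 34.1 / 57.70 × 100 = 59.10 %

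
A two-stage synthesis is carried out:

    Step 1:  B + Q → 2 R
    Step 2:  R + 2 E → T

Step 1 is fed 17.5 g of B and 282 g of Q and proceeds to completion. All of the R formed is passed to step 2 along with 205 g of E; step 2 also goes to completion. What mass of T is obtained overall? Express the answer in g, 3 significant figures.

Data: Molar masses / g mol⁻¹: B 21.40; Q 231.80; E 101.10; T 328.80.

333 g

Step 1:
n(B) = 17.50 / 21.40 = 0.8178 mol
n(Q) = 282.0 / 231.80 = 1.217 mol
n/ν for B = 0.8178/1 = 0.8178
n/ν for Q = 1.217/1 = 1.217
Smallest n/ν is B → limiting reagent.
n(R) produced = (2/1) × 0.8178 = 1.636 mol
Step 2:
n(R) available = 1.636 mol
n(E) = 205.0 / 101.10 = 2.028 mol
n/ν for R = 1.636/1 = 1.636
n/ν for E = 2.028/2 = 1.014
Smallest n/ν is E → limiting reagent.
n(T) = (1/2) × 2.028 = 1.014 mol
mass = 1.014 × 328.80 = 333.4 g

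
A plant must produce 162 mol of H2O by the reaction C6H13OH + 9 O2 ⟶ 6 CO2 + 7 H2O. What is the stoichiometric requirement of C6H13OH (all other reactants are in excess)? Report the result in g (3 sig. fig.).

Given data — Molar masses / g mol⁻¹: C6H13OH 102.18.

2360 g

n(H2O) = 162.0 mol
n(C6H13OH) = (1/7) × 162.0 = 23.14 mol
mass = 23.14 × 102.18 = 2364 g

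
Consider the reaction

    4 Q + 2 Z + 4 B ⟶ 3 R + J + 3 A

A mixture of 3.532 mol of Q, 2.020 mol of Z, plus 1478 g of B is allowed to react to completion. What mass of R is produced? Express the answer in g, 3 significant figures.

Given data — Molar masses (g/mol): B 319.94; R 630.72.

1670 g

n(Q) = 3.532 mol
n(Z) = 2.020 mol
n(B) = 1478 / 319.94 = 4.620 mol
n/ν for Q = 3.532/4 = 0.8830
n/ν for Z = 2.020/2 = 1.010
n/ν for B = 4.620/4 = 1.155
Smallest n/ν is Q → limiting reagent.
n(R) = (3/4) × 3.532 = 2.649 mol
mass = 2.649 × 630.72 = 1671 g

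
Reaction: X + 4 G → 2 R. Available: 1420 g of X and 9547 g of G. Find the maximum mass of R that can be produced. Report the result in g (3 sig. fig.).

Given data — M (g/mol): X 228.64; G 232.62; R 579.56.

n(X) = 1420 / 228.64 = 6.211 mol
n(G) = 9547 / 232.62 = 41.04 mol
n/ν for X = 6.211/1 = 6.211
n/ν for G = 41.04/4 = 10.26
Smallest n/ν is X → limiting reagent.
n(R) = (2/1) × 6.211 = 12.42 mol
mass = 12.42 × 579.56 = 7198 g

7200 g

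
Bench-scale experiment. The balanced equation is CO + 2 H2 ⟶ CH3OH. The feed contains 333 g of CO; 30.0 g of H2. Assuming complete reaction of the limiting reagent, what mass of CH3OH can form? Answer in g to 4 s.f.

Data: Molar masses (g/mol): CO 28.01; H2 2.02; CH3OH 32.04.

237.9 g

n(CO) = 333.0 / 28.01 = 11.89 mol
n(H2) = 30.00 / 2.02 = 14.85 mol
n/ν for CO = 11.89/1 = 11.89
n/ν for H2 = 14.85/2 = 7.425
Smallest n/ν is H2 → limiting reagent.
n(CH3OH) = (1/2) × 14.85 = 7.425 mol
mass = 7.425 × 32.04 = 237.9 g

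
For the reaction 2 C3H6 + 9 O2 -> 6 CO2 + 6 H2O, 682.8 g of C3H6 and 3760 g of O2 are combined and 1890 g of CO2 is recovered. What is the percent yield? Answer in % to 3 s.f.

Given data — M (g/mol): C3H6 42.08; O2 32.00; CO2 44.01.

88.2 %

n(C3H6) = 682.8 / 42.08 = 16.23 mol
n(O2) = 3760 / 32.00 = 117.5 mol
n/ν → C3H6: 8.115, O2: 13.06; C3H6 is limiting.
theoretical n(CO2) = (6/2) × 16.23 = 48.69 mol → 2143 g
% yield = 1890 / 2143 × 100 = 88.19 %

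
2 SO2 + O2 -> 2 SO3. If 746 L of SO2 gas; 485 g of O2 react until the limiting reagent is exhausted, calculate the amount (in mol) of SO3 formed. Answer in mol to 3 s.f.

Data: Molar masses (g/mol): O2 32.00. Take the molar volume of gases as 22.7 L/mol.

n(SO2) = 746.0 / 22.7 = 32.86 mol
n(O2) = 485.0 / 32.00 = 15.16 mol
n/ν → SO2: 16.43, O2: 15.16; O2 is limiting.
n(SO3) = (2/1) × 15.16 = 30.32 mol

30.3 mol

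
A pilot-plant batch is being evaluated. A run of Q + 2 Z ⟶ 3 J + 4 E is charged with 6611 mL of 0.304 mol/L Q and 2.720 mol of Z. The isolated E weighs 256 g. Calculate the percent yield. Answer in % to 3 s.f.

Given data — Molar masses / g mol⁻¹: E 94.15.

50.0 %

n(Q) = 0.304 × 6611/1000 = 2.010 mol
n(Z) = 2.720 mol
n/ν → Q: 2.010, Z: 1.360; Z is limiting.
theoretical n(E) = (4/2) × 2.720 = 5.440 mol → 512.2 g
% yield = 256 / 512.2 × 100 = 49.98 %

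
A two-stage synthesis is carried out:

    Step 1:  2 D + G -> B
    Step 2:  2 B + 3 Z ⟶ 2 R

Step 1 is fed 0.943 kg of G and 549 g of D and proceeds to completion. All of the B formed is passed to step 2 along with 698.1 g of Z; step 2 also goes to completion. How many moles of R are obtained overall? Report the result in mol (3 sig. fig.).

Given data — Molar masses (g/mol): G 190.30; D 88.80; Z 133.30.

Step 1:
n(G) = 0.9430×1000 / 190.30 = 4.955 mol
n(D) = 549.0 / 88.80 = 6.182 mol
n/ν for G = 4.955/1 = 4.955
n/ν for D = 6.182/2 = 3.091
Smallest n/ν is D → limiting reagent.
n(B) produced = (1/2) × 6.182 = 3.091 mol
Step 2:
n(B) available = 3.091 mol
n(Z) = 698.1 / 133.30 = 5.237 mol
n/ν for B = 3.091/2 = 1.546
n/ν for Z = 5.237/3 = 1.746
Smallest n/ν is B → limiting reagent.
n(R) = (2/2) × 3.091 = 3.091 mol

3.09 mol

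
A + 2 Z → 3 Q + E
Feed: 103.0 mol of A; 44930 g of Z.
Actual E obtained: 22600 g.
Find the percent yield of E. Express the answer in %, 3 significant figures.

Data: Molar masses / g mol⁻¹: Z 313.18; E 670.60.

47.0 %

n(A) = 103.0 mol
n(Z) = 44930 / 313.18 = 143.5 mol
n/ν for A = 103.0/1 = 103.0
n/ν for Z = 143.5/2 = 71.75
Smallest n/ν is Z → limiting reagent.
theoretical n(E) = (1/2) × 143.5 = 71.75 mol → 48120 g
% yield = 22600 / 48120 × 100 = 46.97 %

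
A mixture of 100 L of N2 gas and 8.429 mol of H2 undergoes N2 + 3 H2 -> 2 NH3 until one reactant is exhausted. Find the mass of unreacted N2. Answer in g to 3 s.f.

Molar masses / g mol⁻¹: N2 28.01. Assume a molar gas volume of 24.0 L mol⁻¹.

n(N2) = 100.0 / 24.0 = 4.167 mol
n(H2) = 8.429 mol
n/ν for N2 = 4.167/1 = 4.167
n/ν for H2 = 8.429/3 = 2.810
Smallest n/ν is H2 → limiting reagent.
N2 consumed = (1/3) × 8.429 = 2.810 mol
N2 remaining = 4.167 − 2.810 = 1.357 mol
mass = 1.357 × 28.01 = 38.01 g

38.0 g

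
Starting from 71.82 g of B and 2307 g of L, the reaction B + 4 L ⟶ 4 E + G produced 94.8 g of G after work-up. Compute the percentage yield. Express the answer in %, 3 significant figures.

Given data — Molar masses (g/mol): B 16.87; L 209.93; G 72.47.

47.6 %

n(B) = 71.82 / 16.87 = 4.257 mol
n(L) = 2307 / 209.93 = 10.99 mol
n/ν for B = 4.257/1 = 4.257
n/ν for L = 10.99/4 = 2.748
Smallest n/ν is L → limiting reagent.
theoretical n(G) = (1/4) × 10.99 = 2.748 mol → 199.1 g
% yield = 94.8 / 199.1 × 100 = 47.61 %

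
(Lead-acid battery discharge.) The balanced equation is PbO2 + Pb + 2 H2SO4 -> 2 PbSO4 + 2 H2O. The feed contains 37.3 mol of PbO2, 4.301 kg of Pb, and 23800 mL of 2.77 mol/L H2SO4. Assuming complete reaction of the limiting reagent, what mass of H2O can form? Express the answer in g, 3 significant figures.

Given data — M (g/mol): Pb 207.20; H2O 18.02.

748 g

n(PbO2) = 37.30 mol
n(Pb) = 4.301×1000 / 207.20 = 20.76 mol
n(H2SO4) = 2.77 × 23800/1000 = 65.93 mol
n/ν → PbO2: 37.30, Pb: 20.76, H2SO4: 32.97; Pb is limiting.
n(H2O) = (2/1) × 20.76 = 41.52 mol
mass = 41.52 × 18.02 = 748.2 g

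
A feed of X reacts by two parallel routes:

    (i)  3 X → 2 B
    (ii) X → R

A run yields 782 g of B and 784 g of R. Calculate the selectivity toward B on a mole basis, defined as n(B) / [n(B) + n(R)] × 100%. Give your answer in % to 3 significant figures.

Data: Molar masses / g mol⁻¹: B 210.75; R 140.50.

n(B) = 782 / 210.75 = 3.711 mol
n(R) = 784 / 140.50 = 5.580 mol
selectivity = 3.711/(3.711+5.580) × 100 = 39.94 %

39.9 %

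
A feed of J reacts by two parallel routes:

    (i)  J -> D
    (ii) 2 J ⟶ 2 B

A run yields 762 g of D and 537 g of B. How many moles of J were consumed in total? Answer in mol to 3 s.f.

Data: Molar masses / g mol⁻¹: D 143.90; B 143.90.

9.03 mol

n(D) = 762 / 143.90 = 5.295 mol
n(B) = 537 / 143.90 = 3.732 mol
n(J) via (i) = (1/1)×5.295 = 5.295 mol
n(J) via (ii) = (2/2)×3.732 = 3.732 mol
total n(J) = 5.295 + 3.732 = 9.027 mol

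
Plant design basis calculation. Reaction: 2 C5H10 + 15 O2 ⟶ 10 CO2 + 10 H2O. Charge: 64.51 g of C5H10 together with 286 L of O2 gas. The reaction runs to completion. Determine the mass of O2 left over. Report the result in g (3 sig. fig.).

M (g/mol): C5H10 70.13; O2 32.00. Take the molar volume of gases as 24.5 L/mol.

153 g

n(C5H10) = 64.51 / 70.13 = 0.9199 mol
n(O2) = 286.0 / 24.5 = 11.67 mol
n/ν for C5H10 = 0.9199/2 = 0.4600
n/ν for O2 = 11.67/15 = 0.7780
Smallest n/ν is C5H10 → limiting reagent.
O2 consumed = (15/2) × 0.9199 = 6.899 mol
O2 remaining = 11.67 − 6.899 = 4.771 mol
mass = 4.771 × 32.00 = 152.7 g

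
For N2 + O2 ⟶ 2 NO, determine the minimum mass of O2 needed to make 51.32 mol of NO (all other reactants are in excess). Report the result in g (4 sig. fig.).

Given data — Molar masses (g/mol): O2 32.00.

n(NO) = 51.32 mol
n(O2) = (1/2) × 51.32 = 25.66 mol
mass = 25.66 × 32.00 = 821.1 g

821.1 g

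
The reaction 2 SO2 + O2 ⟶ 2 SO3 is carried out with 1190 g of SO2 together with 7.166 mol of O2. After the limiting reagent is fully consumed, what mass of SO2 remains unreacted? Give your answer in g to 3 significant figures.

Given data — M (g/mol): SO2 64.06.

n(SO2) = 1190 / 64.06 = 18.58 mol
n(O2) = 7.166 mol
n/ν for SO2 = 18.58/2 = 9.290
n/ν for O2 = 7.166/1 = 7.166
Smallest n/ν is O2 → limiting reagent.
SO2 consumed = (2/1) × 7.166 = 14.33 mol
SO2 remaining = 18.58 − 14.33 = 4.250 mol
mass = 4.250 × 64.06 = 272.3 g

272 g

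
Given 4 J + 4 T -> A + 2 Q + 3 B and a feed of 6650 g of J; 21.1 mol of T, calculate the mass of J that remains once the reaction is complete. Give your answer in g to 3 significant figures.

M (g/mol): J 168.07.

n(J) = 6650 / 168.07 = 39.57 mol
n(T) = 21.10 mol
n/ν → J: 9.893, T: 5.275; T is limiting.
J consumed = (4/4) × 21.10 = 21.10 mol
J remaining = 39.57 − 21.10 = 18.47 mol
mass = 18.47 × 168.07 = 3104 g

3100 g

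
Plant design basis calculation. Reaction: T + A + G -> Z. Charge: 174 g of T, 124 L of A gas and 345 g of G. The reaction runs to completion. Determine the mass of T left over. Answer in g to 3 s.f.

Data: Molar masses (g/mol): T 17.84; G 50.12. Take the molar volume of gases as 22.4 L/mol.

n(T) = 174.0 / 17.84 = 9.753 mol
n(A) = 124.0 / 22.4 = 5.536 mol
n(G) = 345.0 / 50.12 = 6.883 mol
n/ν → T: 9.753, A: 5.536, G: 6.883; A is limiting.
T consumed = (1/1) × 5.536 = 5.536 mol
T remaining = 9.753 − 5.536 = 4.217 mol
mass = 4.217 × 17.84 = 75.23 g

75.2 g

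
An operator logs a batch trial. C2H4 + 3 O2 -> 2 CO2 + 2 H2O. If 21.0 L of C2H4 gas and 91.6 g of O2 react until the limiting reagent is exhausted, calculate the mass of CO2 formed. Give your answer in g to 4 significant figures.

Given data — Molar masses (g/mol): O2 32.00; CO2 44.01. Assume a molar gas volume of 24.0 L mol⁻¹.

77.02 g

n(C2H4) = 21.00 / 24.0 = 0.8750 mol
n(O2) = 91.60 / 32.00 = 2.863 mol
n/ν for C2H4 = 0.8750/1 = 0.8750
n/ν for O2 = 2.863/3 = 0.9543
Smallest n/ν is C2H4 → limiting reagent.
n(CO2) = (2/1) × 0.8750 = 1.750 mol
mass = 1.750 × 44.01 = 77.02 g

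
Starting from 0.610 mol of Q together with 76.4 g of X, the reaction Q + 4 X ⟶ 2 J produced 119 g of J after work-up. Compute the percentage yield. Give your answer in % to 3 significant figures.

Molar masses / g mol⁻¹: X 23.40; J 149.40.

65.3 %

n(Q) = 0.6100 mol
n(X) = 76.40 / 23.40 = 3.265 mol
n/ν for Q = 0.6100/1 = 0.6100
n/ν for X = 3.265/4 = 0.8163
Smallest n/ν is Q → limiting reagent.
theoretical n(J) = (2/1) × 0.6100 = 1.220 mol → 182.3 g
% yield = 119 / 182.3 × 100 = 65.28 %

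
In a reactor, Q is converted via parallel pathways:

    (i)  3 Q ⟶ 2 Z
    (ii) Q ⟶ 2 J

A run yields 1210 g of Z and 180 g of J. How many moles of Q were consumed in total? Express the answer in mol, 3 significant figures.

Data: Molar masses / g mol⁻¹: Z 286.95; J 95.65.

7.27 mol

n(Z) = 1210 / 286.95 = 4.217 mol
n(J) = 180 / 95.65 = 1.882 mol
n(Q) via (i) = (3/2)×4.217 = 6.326 mol
n(Q) via (ii) = (1/2)×1.882 = 0.9410 mol
total n(Q) = 6.326 + 0.9410 = 7.267 mol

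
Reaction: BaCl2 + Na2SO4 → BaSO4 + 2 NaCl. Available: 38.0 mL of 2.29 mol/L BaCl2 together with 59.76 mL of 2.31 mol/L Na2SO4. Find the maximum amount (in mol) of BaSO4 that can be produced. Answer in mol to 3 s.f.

n(BaCl2) = 2.29 × 38.00/1000 = 0.08702 mol
n(Na2SO4) = 2.31 × 59.76/1000 = 0.1380 mol
n/ν for BaCl2 = 0.08702/1 = 0.08702
n/ν for Na2SO4 = 0.1380/1 = 0.1380
Smallest n/ν is BaCl2 → limiting reagent.
n(BaSO4) = (1/1) × 0.08702 = 0.08702 mol

0.0870 mol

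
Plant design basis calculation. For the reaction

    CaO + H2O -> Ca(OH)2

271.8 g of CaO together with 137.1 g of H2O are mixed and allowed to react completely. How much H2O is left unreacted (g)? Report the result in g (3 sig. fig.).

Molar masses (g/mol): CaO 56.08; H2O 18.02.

49.8 g

n(CaO) = 271.8 / 56.08 = 4.847 mol
n(H2O) = 137.1 / 18.02 = 7.608 mol
n/ν for CaO = 4.847/1 = 4.847
n/ν for H2O = 7.608/1 = 7.608
Smallest n/ν is CaO → limiting reagent.
H2O consumed = (1/1) × 4.847 = 4.847 mol
H2O remaining = 7.608 − 4.847 = 2.761 mol
mass = 2.761 × 18.02 = 49.75 g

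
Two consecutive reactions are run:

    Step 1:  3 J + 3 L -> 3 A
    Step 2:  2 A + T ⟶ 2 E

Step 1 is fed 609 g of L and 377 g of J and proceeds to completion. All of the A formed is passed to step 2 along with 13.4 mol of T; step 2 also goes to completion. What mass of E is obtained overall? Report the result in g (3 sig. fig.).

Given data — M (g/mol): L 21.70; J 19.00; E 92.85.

1840 g

Step 1:
n(L) = 609.0 / 21.70 = 28.06 mol
n(J) = 377.0 / 19.00 = 19.84 mol
n/ν for L = 28.06/3 = 9.353
n/ν for J = 19.84/3 = 6.613
Smallest n/ν is J → limiting reagent.
n(A) produced = (3/3) × 19.84 = 19.84 mol
Step 2:
n(A) available = 19.84 mol
n(T) = 13.40 mol
n/ν for A = 19.84/2 = 9.920
n/ν for T = 13.40/1 = 13.40
Smallest n/ν is A → limiting reagent.
n(E) = (2/2) × 19.84 = 19.84 mol
mass = 19.84 × 92.85 = 1842 g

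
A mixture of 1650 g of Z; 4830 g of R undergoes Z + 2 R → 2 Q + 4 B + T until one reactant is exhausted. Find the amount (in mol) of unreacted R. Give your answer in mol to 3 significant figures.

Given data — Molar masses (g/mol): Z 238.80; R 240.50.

n(Z) = 1650 / 238.80 = 6.910 mol
n(R) = 4830 / 240.50 = 20.08 mol
n/ν for Z = 6.910/1 = 6.910
n/ν for R = 20.08/2 = 10.04
Smallest n/ν is Z → limiting reagent.
R consumed = (2/1) × 6.910 = 13.82 mol
R remaining = 20.08 − 13.82 = 6.260 mol

6.26 mol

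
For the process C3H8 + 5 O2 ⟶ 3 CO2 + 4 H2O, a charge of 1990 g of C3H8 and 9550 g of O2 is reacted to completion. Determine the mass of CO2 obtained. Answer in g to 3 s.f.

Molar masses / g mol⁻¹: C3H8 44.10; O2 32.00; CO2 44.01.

n(C3H8) = 1990 / 44.10 = 45.12 mol
n(O2) = 9550 / 32.00 = 298.4 mol
n/ν → C3H8: 45.12, O2: 59.68; C3H8 is limiting.
n(CO2) = (3/1) × 45.12 = 135.4 mol
mass = 135.4 × 44.01 = 5959 g

5960 g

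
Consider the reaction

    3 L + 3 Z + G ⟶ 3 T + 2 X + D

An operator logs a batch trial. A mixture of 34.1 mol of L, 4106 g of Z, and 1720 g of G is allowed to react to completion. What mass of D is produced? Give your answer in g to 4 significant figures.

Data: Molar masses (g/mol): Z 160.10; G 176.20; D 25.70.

219.7 g

n(L) = 34.10 mol
n(Z) = 4106 / 160.10 = 25.65 mol
n(G) = 1720 / 176.20 = 9.762 mol
n/ν for L = 34.10/3 = 11.37
n/ν for Z = 25.65/3 = 8.550
n/ν for G = 9.762/1 = 9.762
Smallest n/ν is Z → limiting reagent.
n(D) = (1/3) × 25.65 = 8.550 mol
mass = 8.550 × 25.70 = 219.7 g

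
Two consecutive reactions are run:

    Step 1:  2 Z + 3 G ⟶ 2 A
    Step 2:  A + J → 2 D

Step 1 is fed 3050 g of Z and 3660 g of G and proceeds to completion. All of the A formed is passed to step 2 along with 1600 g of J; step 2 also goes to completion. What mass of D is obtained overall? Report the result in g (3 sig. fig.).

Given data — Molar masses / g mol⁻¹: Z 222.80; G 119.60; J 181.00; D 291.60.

Step 1:
n(Z) = 3050 / 222.80 = 13.69 mol
n(G) = 3660 / 119.60 = 30.60 mol
n/ν for Z = 13.69/2 = 6.845
n/ν for G = 30.60/3 = 10.20
Smallest n/ν is Z → limiting reagent.
n(A) produced = (2/2) × 13.69 = 13.69 mol
Step 2:
n(A) available = 13.69 mol
n(J) = 1600 / 181.00 = 8.840 mol
n/ν for A = 13.69/1 = 13.69
n/ν for J = 8.840/1 = 8.840
Smallest n/ν is J → limiting reagent.
n(D) = (2/1) × 8.840 = 17.68 mol
mass = 17.68 × 291.60 = 5155 g

5160 g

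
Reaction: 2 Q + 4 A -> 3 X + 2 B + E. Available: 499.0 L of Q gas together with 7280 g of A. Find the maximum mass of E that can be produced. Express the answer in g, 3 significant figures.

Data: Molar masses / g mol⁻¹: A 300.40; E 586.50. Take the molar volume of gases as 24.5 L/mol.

3550 g

n(Q) = 499.0 / 24.5 = 20.37 mol
n(A) = 7280 / 300.40 = 24.23 mol
n/ν → Q: 10.19, A: 6.058; A is limiting.
n(E) = (1/4) × 24.23 = 6.058 mol
mass = 6.058 × 586.50 = 3553 g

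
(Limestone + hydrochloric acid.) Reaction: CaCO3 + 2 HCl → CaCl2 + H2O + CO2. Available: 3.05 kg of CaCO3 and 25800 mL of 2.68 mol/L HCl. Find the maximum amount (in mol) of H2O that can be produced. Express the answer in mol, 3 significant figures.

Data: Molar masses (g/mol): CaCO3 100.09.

30.5 mol

n(CaCO3) = 3.050×1000 / 100.09 = 30.47 mol
n(HCl) = 2.68 × 25800/1000 = 69.14 mol
n/ν → CaCO3: 30.47, HCl: 34.57; CaCO3 is limiting.
n(H2O) = (1/1) × 30.47 = 30.47 mol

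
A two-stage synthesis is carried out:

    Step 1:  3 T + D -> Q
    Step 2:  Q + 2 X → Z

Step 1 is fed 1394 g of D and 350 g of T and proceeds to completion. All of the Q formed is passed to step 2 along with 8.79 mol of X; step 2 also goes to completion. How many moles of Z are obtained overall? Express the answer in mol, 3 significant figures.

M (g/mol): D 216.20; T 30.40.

3.84 mol

Step 1:
n(D) = 1394 / 216.20 = 6.448 mol
n(T) = 350.0 / 30.40 = 11.51 mol
n/ν → D: 6.448, T: 3.837; T is limiting.
n(Q) produced = (1/3) × 11.51 = 3.837 mol
Step 2:
n(Q) available = 3.837 mol
n(X) = 8.790 mol
n/ν → Q: 3.837, X: 4.395; Q is limiting.
n(Z) = (1/1) × 3.837 = 3.837 mol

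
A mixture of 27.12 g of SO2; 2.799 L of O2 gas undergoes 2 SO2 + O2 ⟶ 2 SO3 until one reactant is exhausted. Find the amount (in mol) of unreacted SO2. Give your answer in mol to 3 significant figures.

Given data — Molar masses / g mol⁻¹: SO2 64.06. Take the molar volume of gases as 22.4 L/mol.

0.173 mol

n(SO2) = 27.12 / 64.06 = 0.4234 mol
n(O2) = 2.799 / 22.4 = 0.1250 mol
n/ν for SO2 = 0.4234/2 = 0.2117
n/ν for O2 = 0.1250/1 = 0.1250
Smallest n/ν is O2 → limiting reagent.
SO2 consumed = (2/1) × 0.1250 = 0.2500 mol
SO2 remaining = 0.4234 − 0.2500 = 0.1734 mol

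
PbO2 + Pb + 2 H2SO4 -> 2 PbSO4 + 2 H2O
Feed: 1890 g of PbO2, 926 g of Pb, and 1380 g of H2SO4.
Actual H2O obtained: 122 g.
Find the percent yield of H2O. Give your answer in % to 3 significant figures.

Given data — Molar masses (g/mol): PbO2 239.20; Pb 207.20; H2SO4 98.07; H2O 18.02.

75.7 %

n(PbO2) = 1890 / 239.20 = 7.901 mol
n(Pb) = 926.0 / 207.20 = 4.469 mol
n(H2SO4) = 1380 / 98.07 = 14.07 mol
n/ν for PbO2 = 7.901/1 = 7.901
n/ν for Pb = 4.469/1 = 4.469
n/ν for H2SO4 = 14.07/2 = 7.035
Smallest n/ν is Pb → limiting reagent.
theoretical n(H2O) = (2/1) × 4.469 = 8.938 mol → 161.1 g
% yield = 122 / 161.1 × 100 = 75.73 %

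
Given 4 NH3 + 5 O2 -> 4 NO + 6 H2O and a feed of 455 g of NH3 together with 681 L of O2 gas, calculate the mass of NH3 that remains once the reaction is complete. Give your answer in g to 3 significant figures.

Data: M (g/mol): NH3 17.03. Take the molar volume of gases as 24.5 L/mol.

n(NH3) = 455.0 / 17.03 = 26.72 mol
n(O2) = 681.0 / 24.5 = 27.80 mol
n/ν for NH3 = 26.72/4 = 6.680
n/ν for O2 = 27.80/5 = 5.560
Smallest n/ν is O2 → limiting reagent.
NH3 consumed = (4/5) × 27.80 = 22.24 mol
NH3 remaining = 26.72 − 22.24 = 4.480 mol
mass = 4.480 × 17.03 = 76.29 g

76.3 g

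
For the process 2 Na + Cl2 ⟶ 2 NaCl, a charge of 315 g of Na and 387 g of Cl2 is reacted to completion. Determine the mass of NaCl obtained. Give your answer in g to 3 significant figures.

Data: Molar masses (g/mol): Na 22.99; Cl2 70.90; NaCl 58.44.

n(Na) = 315.0 / 22.99 = 13.70 mol
n(Cl2) = 387.0 / 70.90 = 5.458 mol
n/ν → Na: 6.850, Cl2: 5.458; Cl2 is limiting.
n(NaCl) = (2/1) × 5.458 = 10.92 mol
mass = 10.92 × 58.44 = 638.2 g

638 g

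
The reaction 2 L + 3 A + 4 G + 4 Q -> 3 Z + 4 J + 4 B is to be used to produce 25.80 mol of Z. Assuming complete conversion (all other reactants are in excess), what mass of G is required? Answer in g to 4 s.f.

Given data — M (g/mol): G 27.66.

951.5 g

n(Z) = 25.80 mol
n(G) = (4/3) × 25.80 = 34.40 mol
mass = 34.40 × 27.66 = 951.5 g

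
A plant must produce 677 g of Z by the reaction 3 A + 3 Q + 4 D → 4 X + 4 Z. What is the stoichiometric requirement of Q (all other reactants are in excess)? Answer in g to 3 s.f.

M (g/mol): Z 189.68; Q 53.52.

n(Z) = 677 / 189.68 = 3.569 mol
n(Q) = (3/4) × 3.569 = 2.677 mol
mass = 2.677 × 53.52 = 143.3 g

143 g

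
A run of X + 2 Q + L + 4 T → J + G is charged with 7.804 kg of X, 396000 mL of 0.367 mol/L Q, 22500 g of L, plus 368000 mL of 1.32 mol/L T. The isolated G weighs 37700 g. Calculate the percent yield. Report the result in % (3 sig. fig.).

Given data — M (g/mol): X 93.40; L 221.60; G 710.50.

73.0 %

n(X) = 7.804×1000 / 93.40 = 83.55 mol
n(Q) = 0.367 × 396000/1000 = 145.3 mol
n(L) = 22500 / 221.60 = 101.5 mol
n(T) = 1.32 × 368000/1000 = 485.8 mol
n/ν for X = 83.55/1 = 83.55
n/ν for Q = 145.3/2 = 72.65
n/ν for L = 101.5/1 = 101.5
n/ν for T = 485.8/4 = 121.5
Smallest n/ν is Q → limiting reagent.
theoretical n(G) = (1/2) × 145.3 = 72.65 mol → 51620 g
% yield = 37700 / 51620 × 100 = 73.03 %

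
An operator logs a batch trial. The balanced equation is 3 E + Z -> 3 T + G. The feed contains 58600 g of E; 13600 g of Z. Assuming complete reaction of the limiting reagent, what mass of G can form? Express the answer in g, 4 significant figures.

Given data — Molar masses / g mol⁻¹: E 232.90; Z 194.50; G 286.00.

n(E) = 58600 / 232.90 = 251.6 mol
n(Z) = 13600 / 194.50 = 69.92 mol
n/ν for E = 251.6/3 = 83.87
n/ν for Z = 69.92/1 = 69.92
Smallest n/ν is Z → limiting reagent.
n(G) = (1/1) × 69.92 = 69.92 mol
mass = 69.92 × 286.00 = 20000 g

20000 g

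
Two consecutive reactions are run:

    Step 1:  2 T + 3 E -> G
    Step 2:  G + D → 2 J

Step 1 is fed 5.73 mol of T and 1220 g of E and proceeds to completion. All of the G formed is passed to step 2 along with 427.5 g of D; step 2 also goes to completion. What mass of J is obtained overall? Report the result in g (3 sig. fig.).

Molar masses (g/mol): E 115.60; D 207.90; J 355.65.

Step 1:
n(T) = 5.730 mol
n(E) = 1220 / 115.60 = 10.55 mol
n/ν → T: 2.865, E: 3.517; T is limiting.
n(G) produced = (1/2) × 5.730 = 2.865 mol
Step 2:
n(G) available = 2.865 mol
n(D) = 427.5 / 207.90 = 2.056 mol
n/ν → G: 2.865, D: 2.056; D is limiting.
n(J) = (2/1) × 2.056 = 4.112 mol
mass = 4.112 × 355.65 = 1462 g

1460 g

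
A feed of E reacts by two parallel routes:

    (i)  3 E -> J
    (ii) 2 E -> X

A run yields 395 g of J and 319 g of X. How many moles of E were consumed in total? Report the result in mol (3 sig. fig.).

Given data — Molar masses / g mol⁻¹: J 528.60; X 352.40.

4.05 mol

n(J) = 395 / 528.60 = 0.7473 mol
n(X) = 319 / 352.40 = 0.9052 mol
n(E) via (i) = (3/1)×0.7473 = 2.242 mol
n(E) via (ii) = (2/1)×0.9052 = 1.810 mol
total n(E) = 2.242 + 1.810 = 4.052 mol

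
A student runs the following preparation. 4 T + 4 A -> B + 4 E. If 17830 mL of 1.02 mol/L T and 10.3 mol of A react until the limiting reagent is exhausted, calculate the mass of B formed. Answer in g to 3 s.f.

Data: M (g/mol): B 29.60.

76.2 g

n(T) = 1.02 × 17830/1000 = 18.19 mol
n(A) = 10.30 mol
n/ν → T: 4.548, A: 2.575; A is limiting.
n(B) = (1/4) × 10.30 = 2.575 mol
mass = 2.575 × 29.60 = 76.22 g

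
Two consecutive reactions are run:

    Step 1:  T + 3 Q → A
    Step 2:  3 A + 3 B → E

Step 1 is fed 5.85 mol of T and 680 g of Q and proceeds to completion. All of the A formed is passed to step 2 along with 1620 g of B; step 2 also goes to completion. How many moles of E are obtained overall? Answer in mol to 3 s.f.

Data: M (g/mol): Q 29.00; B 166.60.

Step 1:
n(T) = 5.850 mol
n(Q) = 680.0 / 29.00 = 23.45 mol
n/ν for T = 5.850/1 = 5.850
n/ν for Q = 23.45/3 = 7.817
Smallest n/ν is T → limiting reagent.
n(A) produced = (1/1) × 5.850 = 5.850 mol
Step 2:
n(A) available = 5.850 mol
n(B) = 1620 / 166.60 = 9.724 mol
n/ν for A = 5.850/3 = 1.950
n/ν for B = 9.724/3 = 3.241
Smallest n/ν is A → limiting reagent.
n(E) = (1/3) × 5.850 = 1.950 mol

1.95 mol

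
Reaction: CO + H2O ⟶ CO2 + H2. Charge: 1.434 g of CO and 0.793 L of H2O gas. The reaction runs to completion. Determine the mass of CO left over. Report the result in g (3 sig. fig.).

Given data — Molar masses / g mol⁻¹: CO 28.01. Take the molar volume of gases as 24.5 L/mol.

n(CO) = 1.434 / 28.01 = 0.05120 mol
n(H2O) = 0.7930 / 24.5 = 0.03237 mol
n/ν for CO = 0.05120/1 = 0.05120
n/ν for H2O = 0.03237/1 = 0.03237
Smallest n/ν is H2O → limiting reagent.
CO consumed = (1/1) × 0.03237 = 0.03237 mol
CO remaining = 0.05120 − 0.03237 = 0.01883 mol
mass = 0.01883 × 28.01 = 0.5274 g

0.527 g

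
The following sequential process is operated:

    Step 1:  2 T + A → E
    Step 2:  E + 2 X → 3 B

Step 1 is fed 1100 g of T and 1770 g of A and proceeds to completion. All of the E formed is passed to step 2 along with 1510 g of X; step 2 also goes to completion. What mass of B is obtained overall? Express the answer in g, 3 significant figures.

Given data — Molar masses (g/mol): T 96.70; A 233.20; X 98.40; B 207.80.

3550 g

Step 1:
n(T) = 1100 / 96.70 = 11.38 mol
n(A) = 1770 / 233.20 = 7.590 mol
n/ν for T = 11.38/2 = 5.690
n/ν for A = 7.590/1 = 7.590
Smallest n/ν is T → limiting reagent.
n(E) produced = (1/2) × 11.38 = 5.690 mol
Step 2:
n(E) available = 5.690 mol
n(X) = 1510 / 98.40 = 15.35 mol
n/ν for E = 5.690/1 = 5.690
n/ν for X = 15.35/2 = 7.675
Smallest n/ν is E → limiting reagent.
n(B) = (3/1) × 5.690 = 17.07 mol
mass = 17.07 × 207.80 = 3547 g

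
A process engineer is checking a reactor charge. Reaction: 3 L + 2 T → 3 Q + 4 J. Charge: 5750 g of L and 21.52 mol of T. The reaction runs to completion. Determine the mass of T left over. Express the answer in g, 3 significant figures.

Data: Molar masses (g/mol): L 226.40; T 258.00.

1180 g

n(L) = 5750 / 226.40 = 25.40 mol
n(T) = 21.52 mol
n/ν for L = 25.40/3 = 8.467
n/ν for T = 21.52/2 = 10.76
Smallest n/ν is L → limiting reagent.
T consumed = (2/3) × 25.40 = 16.93 mol
T remaining = 21.52 − 16.93 = 4.590 mol
mass = 4.590 × 258.00 = 1184 g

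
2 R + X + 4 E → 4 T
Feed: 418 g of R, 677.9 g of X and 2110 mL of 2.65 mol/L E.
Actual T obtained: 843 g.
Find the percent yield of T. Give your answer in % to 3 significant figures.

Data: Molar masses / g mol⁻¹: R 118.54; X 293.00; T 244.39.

n(R) = 418.0 / 118.54 = 3.526 mol
n(X) = 677.9 / 293.00 = 2.314 mol
n(E) = 2.65 × 2110/1000 = 5.592 mol
n/ν → R: 1.763, X: 2.314, E: 1.398; E is limiting.
theoretical n(T) = (4/4) × 5.592 = 5.592 mol → 1367 g
% yield = 843 / 1367 × 100 = 61.67 %

61.7 %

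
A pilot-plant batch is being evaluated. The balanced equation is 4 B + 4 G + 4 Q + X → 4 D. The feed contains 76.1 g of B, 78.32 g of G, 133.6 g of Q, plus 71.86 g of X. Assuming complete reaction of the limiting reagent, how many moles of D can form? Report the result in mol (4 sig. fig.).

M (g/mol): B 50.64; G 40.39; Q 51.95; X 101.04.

n(B) = 76.10 / 50.64 = 1.503 mol
n(G) = 78.32 / 40.39 = 1.939 mol
n(Q) = 133.6 / 51.95 = 2.572 mol
n(X) = 71.86 / 101.04 = 0.7112 mol
n/ν → B: 0.3758, G: 0.4848, Q: 0.6430, X: 0.7112; B is limiting.
n(D) = (4/4) × 1.503 = 1.503 mol

1.503 mol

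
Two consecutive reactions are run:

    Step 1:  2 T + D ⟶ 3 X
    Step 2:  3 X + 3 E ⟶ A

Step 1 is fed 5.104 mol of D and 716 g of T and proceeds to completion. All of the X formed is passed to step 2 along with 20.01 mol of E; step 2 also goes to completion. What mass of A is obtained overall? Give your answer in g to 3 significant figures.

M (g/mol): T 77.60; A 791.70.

3650 g

Step 1:
n(D) = 5.104 mol
n(T) = 716.0 / 77.60 = 9.227 mol
n/ν for D = 5.104/1 = 5.104
n/ν for T = 9.227/2 = 4.614
Smallest n/ν is T → limiting reagent.
n(X) produced = (3/2) × 9.227 = 13.84 mol
Step 2:
n(X) available = 13.84 mol
n(E) = 20.01 mol
n/ν for X = 13.84/3 = 4.613
n/ν for E = 20.01/3 = 6.670
Smallest n/ν is X → limiting reagent.
n(A) = (1/3) × 13.84 = 4.613 mol
mass = 4.613 × 791.70 = 3652 g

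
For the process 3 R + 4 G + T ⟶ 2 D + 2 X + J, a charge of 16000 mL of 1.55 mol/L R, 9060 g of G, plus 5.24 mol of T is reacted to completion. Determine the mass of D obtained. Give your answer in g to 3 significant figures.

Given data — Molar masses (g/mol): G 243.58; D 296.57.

n(R) = 1.55 × 16000/1000 = 24.80 mol
n(G) = 9060 / 243.58 = 37.20 mol
n(T) = 5.240 mol
n/ν → R: 8.267, G: 9.300, T: 5.240; T is limiting.
n(D) = (2/1) × 5.240 = 10.48 mol
mass = 10.48 × 296.57 = 3108 g

3110 g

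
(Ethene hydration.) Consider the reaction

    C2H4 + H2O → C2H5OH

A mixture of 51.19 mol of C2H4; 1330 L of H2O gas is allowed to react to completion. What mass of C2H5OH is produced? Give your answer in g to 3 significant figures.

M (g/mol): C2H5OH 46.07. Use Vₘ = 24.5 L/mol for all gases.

2360 g

n(C2H4) = 51.19 mol
n(H2O) = 1330 / 24.5 = 54.29 mol
n/ν for C2H4 = 51.19/1 = 51.19
n/ν for H2O = 54.29/1 = 54.29
Smallest n/ν is C2H4 → limiting reagent.
n(C2H5OH) = (1/1) × 51.19 = 51.19 mol
mass = 51.19 × 46.07 = 2358 g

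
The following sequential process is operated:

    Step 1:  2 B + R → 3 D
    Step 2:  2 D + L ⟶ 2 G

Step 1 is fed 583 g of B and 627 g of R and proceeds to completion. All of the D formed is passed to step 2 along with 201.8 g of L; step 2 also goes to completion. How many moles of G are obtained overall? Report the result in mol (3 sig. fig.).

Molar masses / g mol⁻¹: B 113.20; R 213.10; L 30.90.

Step 1:
n(B) = 583.0 / 113.20 = 5.150 mol
n(R) = 627.0 / 213.10 = 2.942 mol
n/ν for B = 5.150/2 = 2.575
n/ν for R = 2.942/1 = 2.942
Smallest n/ν is B → limiting reagent.
n(D) produced = (3/2) × 5.150 = 7.725 mol
Step 2:
n(D) available = 7.725 mol
n(L) = 201.8 / 30.90 = 6.531 mol
n/ν for D = 7.725/2 = 3.863
n/ν for L = 6.531/1 = 6.531
Smallest n/ν is D → limiting reagent.
n(G) = (2/2) × 7.725 = 7.725 mol

7.73 mol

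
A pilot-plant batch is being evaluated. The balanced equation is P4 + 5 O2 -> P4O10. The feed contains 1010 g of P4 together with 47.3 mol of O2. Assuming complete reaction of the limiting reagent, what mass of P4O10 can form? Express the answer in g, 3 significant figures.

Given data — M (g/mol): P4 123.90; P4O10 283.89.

n(P4) = 1010 / 123.90 = 8.152 mol
n(O2) = 47.30 mol
n/ν for P4 = 8.152/1 = 8.152
n/ν for O2 = 47.30/5 = 9.460
Smallest n/ν is P4 → limiting reagent.
n(P4O10) = (1/1) × 8.152 = 8.152 mol
mass = 8.152 × 283.89 = 2314 g

2310 g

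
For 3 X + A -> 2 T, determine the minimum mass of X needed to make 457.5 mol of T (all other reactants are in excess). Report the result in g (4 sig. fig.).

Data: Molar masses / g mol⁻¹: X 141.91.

n(T) = 457.5 mol
n(X) = (3/2) × 457.5 = 686.3 mol
mass = 686.3 × 141.91 = 97390 g

97390 g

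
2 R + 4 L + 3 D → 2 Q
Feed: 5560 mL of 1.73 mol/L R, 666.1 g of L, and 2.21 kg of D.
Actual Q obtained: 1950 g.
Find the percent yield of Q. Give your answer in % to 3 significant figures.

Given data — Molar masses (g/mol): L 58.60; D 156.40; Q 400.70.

85.6 %

n(R) = 1.73 × 5560/1000 = 9.619 mol
n(L) = 666.1 / 58.60 = 11.37 mol
n(D) = 2.210×1000 / 156.40 = 14.13 mol
n/ν for R = 9.619/2 = 4.810
n/ν for L = 11.37/4 = 2.843
n/ν for D = 14.13/3 = 4.710
Smallest n/ν is L → limiting reagent.
theoretical n(Q) = (2/4) × 11.37 = 5.685 mol → 2278 g
% yield = 1950 / 2278 × 100 = 85.60 %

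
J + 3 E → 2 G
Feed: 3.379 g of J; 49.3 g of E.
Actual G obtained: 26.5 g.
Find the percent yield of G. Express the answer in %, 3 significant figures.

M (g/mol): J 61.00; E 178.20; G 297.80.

n(J) = 3.379 / 61.00 = 0.05539 mol
n(E) = 49.30 / 178.20 = 0.2767 mol
n/ν for J = 0.05539/1 = 0.05539
n/ν for E = 0.2767/3 = 0.09223
Smallest n/ν is J → limiting reagent.
theoretical n(G) = (2/1) × 0.05539 = 0.1108 mol → 33.00 g
% yield = 26.5 / 33.00 × 100 = 80.30 %

80.3 %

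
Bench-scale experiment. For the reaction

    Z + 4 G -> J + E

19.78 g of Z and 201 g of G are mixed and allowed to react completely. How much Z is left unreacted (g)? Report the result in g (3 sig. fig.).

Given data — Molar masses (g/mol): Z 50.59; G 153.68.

3.24 g

n(Z) = 19.78 / 50.59 = 0.3910 mol
n(G) = 201.0 / 153.68 = 1.308 mol
n/ν for Z = 0.3910/1 = 0.3910
n/ν for G = 1.308/4 = 0.3270
Smallest n/ν is G → limiting reagent.
Z consumed = (1/4) × 1.308 = 0.3270 mol
Z remaining = 0.3910 − 0.3270 = 0.06400 mol
mass = 0.06400 × 50.59 = 3.238 g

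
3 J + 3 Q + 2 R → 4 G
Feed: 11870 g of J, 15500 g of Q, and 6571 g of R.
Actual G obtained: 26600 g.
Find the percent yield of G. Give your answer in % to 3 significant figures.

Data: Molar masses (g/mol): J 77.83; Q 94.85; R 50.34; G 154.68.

84.6 %

n(J) = 11870 / 77.83 = 152.5 mol
n(Q) = 15500 / 94.85 = 163.4 mol
n(R) = 6571 / 50.34 = 130.5 mol
n/ν for J = 152.5/3 = 50.83
n/ν for Q = 163.4/3 = 54.47
n/ν for R = 130.5/2 = 65.25
Smallest n/ν is J → limiting reagent.
theoretical n(G) = (4/3) × 152.5 = 203.3 mol → 31450 g
% yield = 26600 / 31450 × 100 = 84.58 %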